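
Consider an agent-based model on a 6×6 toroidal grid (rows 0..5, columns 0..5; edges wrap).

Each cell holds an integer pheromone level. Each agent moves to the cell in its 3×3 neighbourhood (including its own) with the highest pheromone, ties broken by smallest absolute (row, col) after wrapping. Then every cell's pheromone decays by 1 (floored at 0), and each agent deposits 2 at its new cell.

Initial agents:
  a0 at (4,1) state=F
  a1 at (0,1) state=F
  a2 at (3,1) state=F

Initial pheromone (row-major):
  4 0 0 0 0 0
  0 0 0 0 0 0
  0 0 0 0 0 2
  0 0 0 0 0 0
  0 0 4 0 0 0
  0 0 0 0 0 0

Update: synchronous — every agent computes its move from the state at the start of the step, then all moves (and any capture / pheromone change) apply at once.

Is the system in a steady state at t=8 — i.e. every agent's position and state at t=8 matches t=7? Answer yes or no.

yes

t=1: a0@(4,2) a1@(0,0) a2@(4,2) | pheromone: 5 0 0 0 0 0 / 0 0 0 0 0 0 / 0 0 0 0 0 1 / 0 0 0 0 0 0 / 0 0 7 0 0 0 / 0 0 0 0 0 0
t=2: a0@(4,2) a1@(0,0) a2@(4,2) | pheromone: 6 0 0 0 0 0 / 0 0 0 0 0 0 / 0 0 0 0 0 0 / 0 0 0 0 0 0 / 0 0 10 0 0 0 / 0 0 0 0 0 0
t=3: a0@(4,2) a1@(0,0) a2@(4,2) | pheromone: 7 0 0 0 0 0 / 0 0 0 0 0 0 / 0 0 0 0 0 0 / 0 0 0 0 0 0 / 0 0 13 0 0 0 / 0 0 0 0 0 0
t=4: a0@(4,2) a1@(0,0) a2@(4,2) | pheromone: 8 0 0 0 0 0 / 0 0 0 0 0 0 / 0 0 0 0 0 0 / 0 0 0 0 0 0 / 0 0 16 0 0 0 / 0 0 0 0 0 0
t=5: a0@(4,2) a1@(0,0) a2@(4,2) | pheromone: 9 0 0 0 0 0 / 0 0 0 0 0 0 / 0 0 0 0 0 0 / 0 0 0 0 0 0 / 0 0 19 0 0 0 / 0 0 0 0 0 0
t=6: a0@(4,2) a1@(0,0) a2@(4,2) | pheromone: 10 0 0 0 0 0 / 0 0 0 0 0 0 / 0 0 0 0 0 0 / 0 0 0 0 0 0 / 0 0 22 0 0 0 / 0 0 0 0 0 0
t=7: a0@(4,2) a1@(0,0) a2@(4,2) | pheromone: 11 0 0 0 0 0 / 0 0 0 0 0 0 / 0 0 0 0 0 0 / 0 0 0 0 0 0 / 0 0 25 0 0 0 / 0 0 0 0 0 0
t=8: a0@(4,2) a1@(0,0) a2@(4,2) | pheromone: 12 0 0 0 0 0 / 0 0 0 0 0 0 / 0 0 0 0 0 0 / 0 0 0 0 0 0 / 0 0 28 0 0 0 / 0 0 0 0 0 0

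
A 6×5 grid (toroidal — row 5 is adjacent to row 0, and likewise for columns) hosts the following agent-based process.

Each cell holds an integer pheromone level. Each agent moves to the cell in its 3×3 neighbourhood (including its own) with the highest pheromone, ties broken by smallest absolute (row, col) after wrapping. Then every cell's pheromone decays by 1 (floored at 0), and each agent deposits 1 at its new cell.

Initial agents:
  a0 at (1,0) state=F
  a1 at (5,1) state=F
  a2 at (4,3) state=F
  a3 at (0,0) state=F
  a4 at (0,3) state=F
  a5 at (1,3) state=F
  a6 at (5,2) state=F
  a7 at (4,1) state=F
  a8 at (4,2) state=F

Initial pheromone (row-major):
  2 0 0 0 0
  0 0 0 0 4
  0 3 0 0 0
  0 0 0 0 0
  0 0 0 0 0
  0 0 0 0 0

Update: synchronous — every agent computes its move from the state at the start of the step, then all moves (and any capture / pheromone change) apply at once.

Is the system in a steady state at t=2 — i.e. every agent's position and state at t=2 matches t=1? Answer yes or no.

t=1: a0@(1,4) a1@(0,0) a2@(3,2) a3@(1,4) a4@(1,4) a5@(1,4) a6@(0,1) a7@(3,0) a8@(3,1) | pheromone: 2 1 0 0 0 / 0 0 0 0 7 / 0 2 0 0 0 / 1 1 1 0 0 / 0 0 0 0 0 / 0 0 0 0 0
t=2: a0@(1,4) a1@(1,4) a2@(2,1) a3@(1,4) a4@(1,4) a5@(1,4) a6@(0,0) a7@(2,1) a8@(2,1) | pheromone: 2 0 0 0 0 / 0 0 0 0 11 / 0 4 0 0 0 / 0 0 0 0 0 / 0 0 0 0 0 / 0 0 0 0 0

no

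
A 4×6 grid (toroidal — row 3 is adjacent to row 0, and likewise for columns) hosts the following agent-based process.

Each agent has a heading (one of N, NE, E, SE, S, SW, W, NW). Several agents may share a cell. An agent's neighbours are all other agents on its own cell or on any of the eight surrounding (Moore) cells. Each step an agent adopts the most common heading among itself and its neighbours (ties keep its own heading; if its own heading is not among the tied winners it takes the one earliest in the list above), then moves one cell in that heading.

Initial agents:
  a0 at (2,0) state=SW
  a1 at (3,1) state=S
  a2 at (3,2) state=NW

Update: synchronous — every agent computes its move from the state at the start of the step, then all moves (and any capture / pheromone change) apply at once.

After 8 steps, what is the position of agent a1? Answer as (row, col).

t=1: a0@(3,5):SW a1@(0,1):S a2@(2,1):NW
t=2: a0@(0,4):SW a1@(1,1):S a2@(1,0):NW
t=3: a0@(1,3):SW a1@(2,1):S a2@(0,5):NW
t=4: a0@(2,2):SW a1@(3,1):S a2@(3,4):NW
t=5: a0@(3,1):SW a1@(0,1):S a2@(2,3):NW
t=6: a0@(0,0):SW a1@(1,1):S a2@(1,2):NW
t=7: a0@(1,5):SW a1@(2,1):S a2@(0,1):NW
t=8: a0@(2,4):SW a1@(3,1):S a2@(3,0):NW

(3, 1)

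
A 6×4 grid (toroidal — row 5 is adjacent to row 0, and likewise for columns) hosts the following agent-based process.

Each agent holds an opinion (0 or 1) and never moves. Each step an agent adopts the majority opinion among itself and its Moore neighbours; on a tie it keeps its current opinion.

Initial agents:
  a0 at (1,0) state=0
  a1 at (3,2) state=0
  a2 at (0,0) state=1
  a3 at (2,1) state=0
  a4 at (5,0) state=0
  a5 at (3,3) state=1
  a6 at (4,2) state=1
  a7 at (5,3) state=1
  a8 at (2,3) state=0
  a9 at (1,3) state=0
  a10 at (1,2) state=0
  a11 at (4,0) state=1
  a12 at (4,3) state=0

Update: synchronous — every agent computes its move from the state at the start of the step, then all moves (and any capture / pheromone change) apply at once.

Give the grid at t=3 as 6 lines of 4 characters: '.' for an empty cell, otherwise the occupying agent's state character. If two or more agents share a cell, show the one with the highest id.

0...
0.00
.0.0
..01
1.11
1..1

t=1: a0@(1,0):0 a1@(3,2):0 a2@(0,0):0 a3@(2,1):0 a4@(5,0):1 a5@(3,3):1 a6@(4,2):1 a7@(5,3):1 a8@(2,3):0 a9@(1,3):0 a10@(1,2):0 a11@(4,0):1 a12@(4,3):1
t=2: (unchanged — steady state)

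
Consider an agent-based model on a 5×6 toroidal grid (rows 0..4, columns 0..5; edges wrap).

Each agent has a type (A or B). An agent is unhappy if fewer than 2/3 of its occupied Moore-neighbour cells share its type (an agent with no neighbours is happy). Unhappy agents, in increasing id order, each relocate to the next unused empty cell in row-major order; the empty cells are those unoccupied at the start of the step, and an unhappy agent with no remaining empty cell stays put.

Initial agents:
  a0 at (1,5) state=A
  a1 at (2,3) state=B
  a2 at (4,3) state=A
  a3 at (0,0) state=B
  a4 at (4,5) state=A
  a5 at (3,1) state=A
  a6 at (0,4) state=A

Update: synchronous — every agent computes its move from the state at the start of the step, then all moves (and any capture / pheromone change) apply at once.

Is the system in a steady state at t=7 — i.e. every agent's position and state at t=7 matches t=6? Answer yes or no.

no

t=1: a0@(0,1):A a1@(2,3):B a2@(4,3):A a3@(0,2):B a4@(0,3):A a5@(3,1):A a6@(0,4):A
t=2: a0@(0,0):A a1@(2,3):B a2@(4,3):A a3@(0,5):B a4@(0,3):A a5@(3,1):A a6@(0,4):A
t=3: a0@(0,1):A a1@(2,3):B a2@(4,3):A a3@(0,2):B a4@(0,3):A a5@(3,1):A a6@(0,4):A
t=4: a0@(0,0):A a1@(2,3):B a2@(4,3):A a3@(0,5):B a4@(0,3):A a5@(3,1):A a6@(0,4):A
t=5: a0@(0,1):A a1@(2,3):B a2@(4,3):A a3@(0,2):B a4@(0,3):A a5@(3,1):A a6@(0,4):A
t=6: a0@(0,0):A a1@(2,3):B a2@(4,3):A a3@(0,5):B a4@(0,3):A a5@(3,1):A a6@(0,4):A
t=7: a0@(0,1):A a1@(2,3):B a2@(4,3):A a3@(0,2):B a4@(0,3):A a5@(3,1):A a6@(0,4):A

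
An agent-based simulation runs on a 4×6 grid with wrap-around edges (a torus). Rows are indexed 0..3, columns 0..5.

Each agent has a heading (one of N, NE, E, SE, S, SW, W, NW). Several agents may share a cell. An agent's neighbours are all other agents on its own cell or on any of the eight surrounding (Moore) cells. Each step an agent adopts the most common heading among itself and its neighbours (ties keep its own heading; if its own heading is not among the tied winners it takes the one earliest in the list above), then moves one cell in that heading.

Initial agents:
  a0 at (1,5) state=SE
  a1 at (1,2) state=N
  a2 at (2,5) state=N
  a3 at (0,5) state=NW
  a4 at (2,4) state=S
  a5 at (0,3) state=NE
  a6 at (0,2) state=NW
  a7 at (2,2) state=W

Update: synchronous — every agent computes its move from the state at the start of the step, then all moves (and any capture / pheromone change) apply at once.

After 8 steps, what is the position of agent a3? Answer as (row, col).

t=1: a0@(2,0):SE a1@(0,2):N a2@(1,5):N a3@(3,4):NW a4@(3,4):S a5@(3,4):NE a6@(3,1):NW a7@(2,1):W
t=2: a0@(3,1):SE a1@(3,2):N a2@(0,5):N a3@(2,3):NW a4@(0,4):S a5@(2,5):NE a6@(2,0):NW a7@(2,0):W
t=3: a0@(0,2):SE a1@(2,2):N a2@(3,5):N a3@(1,2):NW a4@(1,4):S a5@(1,0):NE a6@(1,5):NW a7@(2,5):W
t=4: a0@(1,3):SE a1@(1,2):N a2@(2,5):N a3@(0,1):NW a4@(2,4):S a5@(0,1):NE a6@(0,4):NW a7@(2,4):W
t=5: a0@(2,4):SE a1@(0,2):N a2@(1,5):N a3@(3,0):NW a4@(3,4):S a5@(3,2):NE a6@(3,3):NW a7@(2,3):W
t=6: a0@(3,5):SE a1@(3,2):N a2@(0,5):N a3@(2,5):NW a4@(0,4):S a5@(2,3):NE a6@(2,2):NW a7@(2,2):W
t=7: a0@(0,0):SE a1@(2,2):N a2@(3,5):N a3@(1,4):NW a4@(1,4):S a5@(1,4):NE a6@(1,1):NW a7@(2,1):W
t=8: a0@(1,1):SE a1@(1,2):N a2@(2,5):N a3@(0,3):NW a4@(2,4):S a5@(0,5):NE a6@(0,0):NW a7@(2,0):W

(0, 3)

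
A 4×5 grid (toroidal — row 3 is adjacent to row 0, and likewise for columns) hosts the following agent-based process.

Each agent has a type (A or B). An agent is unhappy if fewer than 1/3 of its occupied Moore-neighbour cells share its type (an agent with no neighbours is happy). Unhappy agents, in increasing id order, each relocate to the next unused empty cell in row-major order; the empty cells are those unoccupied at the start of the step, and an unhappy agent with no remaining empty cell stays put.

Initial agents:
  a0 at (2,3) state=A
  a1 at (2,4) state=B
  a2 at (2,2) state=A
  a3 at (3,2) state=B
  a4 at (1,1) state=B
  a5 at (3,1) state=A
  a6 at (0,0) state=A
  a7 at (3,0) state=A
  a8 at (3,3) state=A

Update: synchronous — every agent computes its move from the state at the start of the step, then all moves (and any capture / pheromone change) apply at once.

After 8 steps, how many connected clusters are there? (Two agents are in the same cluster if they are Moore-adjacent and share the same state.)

t=1: a0@(2,3):A a1@(0,1):B a2@(2,2):A a3@(0,2):B a4@(0,3):B a5@(3,1):A a6@(0,0):A a7@(3,0):A a8@(3,3):A
t=2: a0@(2,3):A a1@(0,4):B a2@(2,2):A a3@(0,2):B a4@(0,3):B a5@(3,1):A a6@(0,0):A a7@(3,0):A a8@(3,3):A
t=3: a0@(2,3):A a1@(0,1):B a2@(2,2):A a3@(0,2):B a4@(0,3):B a5@(3,1):A a6@(0,0):A a7@(3,0):A a8@(3,3):A
t=4: a0@(2,3):A a1@(0,4):B a2@(2,2):A a3@(0,2):B a4@(0,3):B a5@(3,1):A a6@(0,0):A a7@(3,0):A a8@(3,3):A
t=5: a0@(2,3):A a1@(0,1):B a2@(2,2):A a3@(0,2):B a4@(0,3):B a5@(3,1):A a6@(0,0):A a7@(3,0):A a8@(3,3):A
t=6: a0@(2,3):A a1@(0,4):B a2@(2,2):A a3@(0,2):B a4@(0,3):B a5@(3,1):A a6@(0,0):A a7@(3,0):A a8@(3,3):A
t=7: a0@(2,3):A a1@(0,1):B a2@(2,2):A a3@(0,2):B a4@(0,3):B a5@(3,1):A a6@(0,0):A a7@(3,0):A a8@(3,3):A
t=8: a0@(2,3):A a1@(0,4):B a2@(2,2):A a3@(0,2):B a4@(0,3):B a5@(3,1):A a6@(0,0):A a7@(3,0):A a8@(3,3):A

2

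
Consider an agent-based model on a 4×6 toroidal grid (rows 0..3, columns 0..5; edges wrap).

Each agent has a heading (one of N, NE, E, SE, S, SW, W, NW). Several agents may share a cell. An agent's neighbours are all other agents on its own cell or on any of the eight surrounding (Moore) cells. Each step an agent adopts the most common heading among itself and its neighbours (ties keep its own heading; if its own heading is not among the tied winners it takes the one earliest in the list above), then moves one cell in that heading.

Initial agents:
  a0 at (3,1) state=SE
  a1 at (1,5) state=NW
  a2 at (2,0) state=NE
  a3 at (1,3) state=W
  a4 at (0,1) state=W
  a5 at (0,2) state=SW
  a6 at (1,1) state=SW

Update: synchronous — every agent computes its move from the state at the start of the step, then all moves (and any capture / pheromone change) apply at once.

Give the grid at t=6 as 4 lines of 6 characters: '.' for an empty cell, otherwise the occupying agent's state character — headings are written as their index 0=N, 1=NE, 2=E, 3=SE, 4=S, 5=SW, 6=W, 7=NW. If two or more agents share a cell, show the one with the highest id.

......
.5.5..
.55...
.5...7

t=1: a0@(0,2):SE a1@(0,4):NW a2@(1,1):NE a3@(1,2):W a4@(1,0):SW a5@(1,1):SW a6@(2,0):SW
t=2: a0@(1,3):SE a1@(3,3):NW a2@(2,0):SW a3@(1,1):W a4@(2,5):SW a5@(2,0):SW a6@(3,5):SW
t=3: a0@(2,4):SE a1@(2,2):NW a2@(3,5):SW a3@(2,0):SW a4@(3,4):SW a5@(3,5):SW a6@(0,4):SW
t=4: a0@(3,3):SW a1@(1,1):NW a2@(0,4):SW a3@(3,5):SW a4@(0,3):SW a5@(0,4):SW a6@(1,3):SW
t=5: a0@(0,2):SW a1@(0,0):NW a2@(1,3):SW a3@(0,4):SW a4@(1,2):SW a5@(1,3):SW a6@(2,2):SW
t=6: a0@(1,1):SW a1@(3,5):NW a2@(2,2):SW a3@(1,3):SW a4@(2,1):SW a5@(2,2):SW a6@(3,1):SW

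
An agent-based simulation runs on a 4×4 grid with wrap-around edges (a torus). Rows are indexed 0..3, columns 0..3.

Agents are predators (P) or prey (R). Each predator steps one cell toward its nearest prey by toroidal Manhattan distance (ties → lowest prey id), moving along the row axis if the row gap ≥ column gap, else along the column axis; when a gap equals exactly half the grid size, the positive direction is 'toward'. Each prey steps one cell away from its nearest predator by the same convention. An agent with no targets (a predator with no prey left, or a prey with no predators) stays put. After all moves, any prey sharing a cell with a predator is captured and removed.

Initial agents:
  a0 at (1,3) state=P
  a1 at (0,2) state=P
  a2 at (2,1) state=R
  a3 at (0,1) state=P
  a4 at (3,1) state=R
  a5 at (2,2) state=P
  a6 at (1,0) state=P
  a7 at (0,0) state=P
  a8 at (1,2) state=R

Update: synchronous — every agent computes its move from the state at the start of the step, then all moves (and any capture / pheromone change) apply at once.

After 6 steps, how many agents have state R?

0

t=1: a0@(1,2):P a1@(1,2):P a3@(3,1):P a5@(2,1):P a6@(2,0):P a7@(3,0):P a8@(1,1):R
t=2: a0@(1,1):P a1@(1,1):P a3@(0,1):P a5@(1,1):P a6@(1,0):P a7@(0,0):P
t=3: (unchanged — steady state)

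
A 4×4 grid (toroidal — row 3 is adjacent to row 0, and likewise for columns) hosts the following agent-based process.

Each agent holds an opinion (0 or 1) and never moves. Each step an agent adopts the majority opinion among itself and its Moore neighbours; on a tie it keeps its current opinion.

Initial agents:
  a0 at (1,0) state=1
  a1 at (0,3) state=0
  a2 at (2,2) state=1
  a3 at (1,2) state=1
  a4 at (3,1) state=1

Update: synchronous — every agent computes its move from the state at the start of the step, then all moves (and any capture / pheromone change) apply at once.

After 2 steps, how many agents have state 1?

t=1: a0@(1,0):1 a1@(0,3):1 a2@(2,2):1 a3@(1,2):1 a4@(3,1):1
t=2: (unchanged — steady state)

5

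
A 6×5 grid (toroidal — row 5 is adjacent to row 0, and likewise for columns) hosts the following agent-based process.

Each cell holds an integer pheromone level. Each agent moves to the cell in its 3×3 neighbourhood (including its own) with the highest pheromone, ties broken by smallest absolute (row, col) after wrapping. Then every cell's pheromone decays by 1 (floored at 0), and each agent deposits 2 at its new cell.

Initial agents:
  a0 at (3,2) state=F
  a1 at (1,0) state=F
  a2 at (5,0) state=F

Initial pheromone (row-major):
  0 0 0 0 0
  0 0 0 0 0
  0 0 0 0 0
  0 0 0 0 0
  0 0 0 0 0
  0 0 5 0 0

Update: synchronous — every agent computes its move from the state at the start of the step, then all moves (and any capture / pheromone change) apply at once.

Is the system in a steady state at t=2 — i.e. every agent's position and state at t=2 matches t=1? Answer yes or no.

t=1: a0@(2,1) a1@(0,0) a2@(0,0) | pheromone: 4 0 0 0 0 / 0 0 0 0 0 / 0 2 0 0 0 / 0 0 0 0 0 / 0 0 0 0 0 / 0 0 4 0 0
t=2: a0@(2,1) a1@(0,0) a2@(0,0) | pheromone: 7 0 0 0 0 / 0 0 0 0 0 / 0 3 0 0 0 / 0 0 0 0 0 / 0 0 0 0 0 / 0 0 3 0 0

yes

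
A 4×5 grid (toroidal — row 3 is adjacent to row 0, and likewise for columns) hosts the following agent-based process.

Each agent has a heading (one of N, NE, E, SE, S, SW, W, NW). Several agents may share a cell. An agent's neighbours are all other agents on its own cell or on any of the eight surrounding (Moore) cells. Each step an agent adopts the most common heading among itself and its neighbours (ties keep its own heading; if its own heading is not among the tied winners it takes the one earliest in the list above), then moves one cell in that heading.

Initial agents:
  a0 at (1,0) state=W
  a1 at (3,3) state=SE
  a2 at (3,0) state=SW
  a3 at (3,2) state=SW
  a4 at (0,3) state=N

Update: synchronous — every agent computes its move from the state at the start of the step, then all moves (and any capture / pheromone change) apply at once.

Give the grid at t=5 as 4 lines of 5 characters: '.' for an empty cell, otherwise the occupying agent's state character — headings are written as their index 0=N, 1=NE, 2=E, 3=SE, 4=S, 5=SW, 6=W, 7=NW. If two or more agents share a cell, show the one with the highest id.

t=1: a0@(1,4):W a1@(0,4):SE a2@(0,4):SW a3@(0,1):SW a4@(3,3):N
t=2: a0@(1,3):W a1@(1,0):SE a2@(1,3):SW a3@(1,0):SW a4@(2,3):N
t=3: a0@(1,2):W a1@(2,1):SE a2@(2,2):SW a3@(2,4):SW a4@(1,3):N
t=4: a0@(1,1):W a1@(3,2):SE a2@(3,1):SW a3@(3,3):SW a4@(2,2):SW
t=5: a0@(1,0):W a1@(0,1):SW a2@(0,0):SW a3@(0,2):SW a4@(3,1):SW

555..
6....
.....
.5...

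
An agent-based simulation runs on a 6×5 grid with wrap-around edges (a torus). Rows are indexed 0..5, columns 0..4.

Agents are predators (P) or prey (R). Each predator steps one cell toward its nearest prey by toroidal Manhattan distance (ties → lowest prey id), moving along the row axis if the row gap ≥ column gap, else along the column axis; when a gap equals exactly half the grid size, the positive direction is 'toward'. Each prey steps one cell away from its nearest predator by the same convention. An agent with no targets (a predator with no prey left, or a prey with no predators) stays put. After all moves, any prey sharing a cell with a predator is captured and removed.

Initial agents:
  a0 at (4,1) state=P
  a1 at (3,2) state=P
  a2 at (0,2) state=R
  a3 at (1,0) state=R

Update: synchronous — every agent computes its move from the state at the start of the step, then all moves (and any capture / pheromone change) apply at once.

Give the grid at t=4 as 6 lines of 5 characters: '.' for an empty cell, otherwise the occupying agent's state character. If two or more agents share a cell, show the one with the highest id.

.....
..P..
.P...
R....
..R..
.....

t=1: a0@(5,1):P a1@(4,2):P a2@(1,2):R a3@(0,0):R
t=2: a0@(0,1):P a1@(5,2):P a2@(2,2):R a3@(1,0):R
t=3: a0@(1,1):P a1@(0,2):P a2@(3,2):R a3@(2,0):R
t=4: a0@(2,1):P a1@(1,2):P a2@(4,2):R a3@(3,0):R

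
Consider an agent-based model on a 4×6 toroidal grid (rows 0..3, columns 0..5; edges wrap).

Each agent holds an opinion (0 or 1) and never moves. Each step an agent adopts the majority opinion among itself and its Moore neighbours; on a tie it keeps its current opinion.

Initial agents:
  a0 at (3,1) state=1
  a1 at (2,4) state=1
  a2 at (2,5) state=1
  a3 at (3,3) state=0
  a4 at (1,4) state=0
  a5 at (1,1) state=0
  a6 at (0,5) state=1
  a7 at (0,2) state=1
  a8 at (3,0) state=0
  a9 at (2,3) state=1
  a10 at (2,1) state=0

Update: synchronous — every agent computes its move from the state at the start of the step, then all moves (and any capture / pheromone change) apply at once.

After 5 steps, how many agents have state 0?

t=1: a0@(3,1):1 a1@(2,4):1 a2@(2,5):1 a3@(3,3):1 a4@(1,4):1 a5@(1,1):0 a6@(0,5):0 a7@(0,2):1 a8@(3,0):1 a9@(2,3):1 a10@(2,1):0
t=2: a0@(3,1):1 a1@(2,4):1 a2@(2,5):1 a3@(3,3):1 a4@(1,4):1 a5@(1,1):0 a6@(0,5):1 a7@(0,2):1 a8@(3,0):1 a9@(2,3):1 a10@(2,1):0
t=3: (unchanged — steady state)

2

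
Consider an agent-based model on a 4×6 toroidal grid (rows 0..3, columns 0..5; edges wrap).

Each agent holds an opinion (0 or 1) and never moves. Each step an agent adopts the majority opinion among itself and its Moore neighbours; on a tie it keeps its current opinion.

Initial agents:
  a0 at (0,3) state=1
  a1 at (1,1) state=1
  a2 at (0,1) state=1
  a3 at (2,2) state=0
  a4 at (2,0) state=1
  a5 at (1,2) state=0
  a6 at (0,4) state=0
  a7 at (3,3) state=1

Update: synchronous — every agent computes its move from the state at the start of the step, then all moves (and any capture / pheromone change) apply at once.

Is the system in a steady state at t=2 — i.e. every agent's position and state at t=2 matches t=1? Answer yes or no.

t=1: a0@(0,3):1 a1@(1,1):1 a2@(0,1):1 a3@(2,2):0 a4@(2,0):1 a5@(1,2):1 a6@(0,4):1 a7@(3,3):1
t=2: a0@(0,3):1 a1@(1,1):1 a2@(0,1):1 a3@(2,2):1 a4@(2,0):1 a5@(1,2):1 a6@(0,4):1 a7@(3,3):1

no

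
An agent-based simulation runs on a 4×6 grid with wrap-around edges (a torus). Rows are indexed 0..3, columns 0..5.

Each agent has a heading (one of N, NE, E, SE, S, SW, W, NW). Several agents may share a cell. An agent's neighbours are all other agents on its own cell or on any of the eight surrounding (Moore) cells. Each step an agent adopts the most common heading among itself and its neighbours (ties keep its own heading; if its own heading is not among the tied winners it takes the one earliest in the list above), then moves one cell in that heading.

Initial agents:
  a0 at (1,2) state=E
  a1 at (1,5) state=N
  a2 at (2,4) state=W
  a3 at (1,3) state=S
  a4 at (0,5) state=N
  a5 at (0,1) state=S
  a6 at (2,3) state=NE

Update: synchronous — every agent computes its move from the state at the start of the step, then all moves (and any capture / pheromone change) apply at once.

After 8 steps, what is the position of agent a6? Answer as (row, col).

(0, 2)

t=1: a0@(2,2):S a1@(0,5):N a2@(2,3):W a3@(2,3):S a4@(3,5):N a5@(1,1):S a6@(1,4):NE
t=2: a0@(3,2):S a1@(3,5):N a2@(3,3):S a3@(3,3):S a4@(2,5):N a5@(2,1):S a6@(0,5):NE
t=3: a0@(0,2):S a1@(2,5):N a2@(0,3):S a3@(0,3):S a4@(1,5):N a5@(3,1):S a6@(3,0):NE
t=4: a0@(1,2):S a1@(1,5):N a2@(1,3):S a3@(1,3):S a4@(0,5):N a5@(0,1):S a6@(2,1):NE
t=5: a0@(2,2):S a1@(0,5):N a2@(2,3):S a3@(2,3):S a4@(3,5):N a5@(1,1):S a6@(1,2):NE
t=6: a0@(3,2):S a1@(3,5):N a2@(3,3):S a3@(3,3):S a4@(2,5):N a5@(2,1):S a6@(2,2):S
t=7: a0@(0,2):S a1@(2,5):N a2@(0,3):S a3@(0,3):S a4@(1,5):N a5@(3,1):S a6@(3,2):S
t=8: a0@(1,2):S a1@(1,5):N a2@(1,3):S a3@(1,3):S a4@(0,5):N a5@(0,1):S a6@(0,2):S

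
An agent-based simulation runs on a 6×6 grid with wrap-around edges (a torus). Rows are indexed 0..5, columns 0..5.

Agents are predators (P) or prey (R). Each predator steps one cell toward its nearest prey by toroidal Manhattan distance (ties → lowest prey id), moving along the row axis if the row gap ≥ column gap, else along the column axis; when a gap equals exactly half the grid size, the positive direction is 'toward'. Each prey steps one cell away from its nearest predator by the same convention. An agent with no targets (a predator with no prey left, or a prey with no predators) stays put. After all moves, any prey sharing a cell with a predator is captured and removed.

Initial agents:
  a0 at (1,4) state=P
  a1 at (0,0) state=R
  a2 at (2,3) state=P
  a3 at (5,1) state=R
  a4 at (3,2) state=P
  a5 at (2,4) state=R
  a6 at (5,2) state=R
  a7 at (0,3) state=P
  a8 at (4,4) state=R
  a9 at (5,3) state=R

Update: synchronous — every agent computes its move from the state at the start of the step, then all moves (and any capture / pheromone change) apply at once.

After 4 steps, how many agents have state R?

6

t=1: a0@(2,4):P a1@(0,1):R a2@(2,4):P a3@(0,1):R a4@(4,2):P a5@(3,4):R a6@(0,2):R a7@(5,3):P a8@(3,4):R a9@(4,3):R
t=2: a0@(3,4):P a1@(1,1):R a2@(3,4):P a3@(1,1):R a4@(4,3):P a5@(4,4):R a6@(1,2):R a7@(4,3):P a8@(4,4):R a9@(4,4):R
t=3: a0@(4,4):P a1@(1,0):R a2@(4,4):P a3@(1,0):R a4@(4,4):P a5@(5,4):R a6@(0,2):R a7@(4,4):P a8@(5,4):R a9@(5,4):R
t=4: a0@(5,4):P a1@(0,0):R a2@(5,4):P a3@(0,0):R a4@(5,4):P a5@(0,4):R a6@(1,2):R a7@(5,4):P a8@(0,4):R a9@(0,4):R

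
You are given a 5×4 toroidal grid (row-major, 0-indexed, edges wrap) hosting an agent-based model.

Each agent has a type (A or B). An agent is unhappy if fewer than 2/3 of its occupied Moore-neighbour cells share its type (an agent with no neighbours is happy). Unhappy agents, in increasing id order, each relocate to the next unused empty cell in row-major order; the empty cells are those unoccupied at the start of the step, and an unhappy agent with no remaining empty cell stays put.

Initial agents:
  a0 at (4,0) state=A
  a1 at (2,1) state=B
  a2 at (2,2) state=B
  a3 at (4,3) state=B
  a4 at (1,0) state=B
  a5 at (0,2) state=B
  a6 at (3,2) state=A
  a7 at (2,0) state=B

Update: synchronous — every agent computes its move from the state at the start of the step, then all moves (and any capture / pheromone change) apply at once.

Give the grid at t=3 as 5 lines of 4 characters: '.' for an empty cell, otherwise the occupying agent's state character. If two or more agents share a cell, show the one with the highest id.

ABBB
BA.B
B...
....
....

t=1: a0@(0,0):A a1@(2,1):B a2@(0,1):B a3@(0,3):B a4@(1,0):B a5@(0,2):B a6@(1,1):A a7@(2,0):B
t=2: a0@(1,2):A a1@(2,1):B a2@(1,3):B a3@(0,3):B a4@(1,0):B a5@(0,2):B a6@(2,2):A a7@(2,0):B
t=3: a0@(0,0):A a1@(0,1):B a2@(1,3):B a3@(0,3):B a4@(1,0):B a5@(0,2):B a6@(1,1):A a7@(2,0):B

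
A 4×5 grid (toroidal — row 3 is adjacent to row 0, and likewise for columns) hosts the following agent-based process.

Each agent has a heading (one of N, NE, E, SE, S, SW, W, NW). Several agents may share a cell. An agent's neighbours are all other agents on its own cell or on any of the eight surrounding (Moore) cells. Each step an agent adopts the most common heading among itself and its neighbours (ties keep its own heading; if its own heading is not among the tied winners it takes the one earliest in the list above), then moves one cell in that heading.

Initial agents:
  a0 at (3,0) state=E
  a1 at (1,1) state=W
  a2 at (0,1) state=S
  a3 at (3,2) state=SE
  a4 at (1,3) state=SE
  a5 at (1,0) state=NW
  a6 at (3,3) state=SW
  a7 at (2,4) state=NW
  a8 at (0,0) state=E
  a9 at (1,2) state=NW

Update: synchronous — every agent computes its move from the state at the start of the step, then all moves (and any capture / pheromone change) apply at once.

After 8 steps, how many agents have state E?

8

t=1: a0@(3,1):E a1@(0,0):NW a2@(0,2):E a3@(0,3):SE a4@(0,2):NW a5@(0,4):NW a6@(0,2):SW a7@(1,3):NW a8@(0,1):E a9@(0,1):NW
t=2: a0@(3,2):E a1@(3,4):NW a2@(0,3):E a3@(3,2):NW a4@(3,1):NW a5@(3,3):NW a6@(0,3):E a7@(0,2):NW a8@(0,2):E a9@(3,0):NW
t=3: a0@(3,3):E a1@(2,3):NW a2@(0,4):E a3@(2,1):NW a4@(2,0):NW a5@(2,2):NW a6@(0,4):E a7@(3,1):NW a8@(0,3):E a9@(2,4):NW
t=4: a0@(3,4):E a1@(1,2):NW a2@(0,0):E a3@(1,0):NW a4@(1,4):NW a5@(1,1):NW a6@(0,0):E a7@(2,0):NW a8@(0,4):E a9@(1,3):NW
t=5: a0@(3,0):E a1@(0,1):NW a2@(0,1):E a3@(0,4):NW a4@(0,3):NW a5@(0,0):NW a6@(0,1):E a7@(1,4):NW a8@(0,0):E a9@(0,2):NW
t=6: a0@(3,1):E a1@(0,2):E a2@(0,2):E a3@(3,3):NW a4@(3,2):NW a5@(3,4):NW a6@(0,2):E a7@(0,3):NW a8@(0,1):E a9@(3,1):NW
t=7: a0@(3,2):E a1@(0,3):E a2@(0,3):E a3@(2,2):NW a4@(3,3):E a5@(2,3):NW a6@(0,3):E a7@(3,2):NW a8@(0,2):E a9@(3,2):E
t=8: a0@(3,3):E a1@(0,4):E a2@(0,4):E a3@(1,1):NW a4@(3,4):E a5@(1,2):NW a6@(0,4):E a7@(3,3):E a8@(0,3):E a9@(3,3):E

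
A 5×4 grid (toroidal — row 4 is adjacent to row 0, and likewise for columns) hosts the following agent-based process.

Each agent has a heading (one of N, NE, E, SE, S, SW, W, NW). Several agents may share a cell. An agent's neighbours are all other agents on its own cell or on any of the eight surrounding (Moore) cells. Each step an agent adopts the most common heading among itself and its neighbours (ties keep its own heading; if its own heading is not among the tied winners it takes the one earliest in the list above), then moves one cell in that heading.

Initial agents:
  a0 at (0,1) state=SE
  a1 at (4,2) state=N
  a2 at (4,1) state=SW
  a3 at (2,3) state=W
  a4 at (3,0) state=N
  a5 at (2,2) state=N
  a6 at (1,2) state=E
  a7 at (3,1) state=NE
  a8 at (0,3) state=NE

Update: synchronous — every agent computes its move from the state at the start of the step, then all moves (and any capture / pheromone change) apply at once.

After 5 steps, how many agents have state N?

t=1: a0@(1,2):SE a1@(3,3):NE a2@(3,1):N a3@(1,3):N a4@(2,0):N a5@(1,2):N a6@(1,3):E a7@(2,1):N a8@(4,0):NE
t=2: a0@(0,2):N a1@(2,0):NE a2@(2,1):N a3@(0,3):N a4@(1,0):N a5@(0,2):N a6@(0,3):N a7@(1,1):N a8@(3,1):NE
t=3: a0@(4,2):N a1@(1,0):N a2@(1,1):N a3@(4,3):N a4@(0,0):N a5@(4,2):N a6@(4,3):N a7@(0,1):N a8@(2,2):NE
t=4: a0@(3,2):N a1@(0,0):N a2@(0,1):N a3@(3,3):N a4@(4,0):N a5@(3,2):N a6@(3,3):N a7@(4,1):N a8@(1,3):NE
t=5: a0@(2,2):N a1@(4,0):N a2@(4,1):N a3@(2,3):N a4@(3,0):N a5@(2,2):N a6@(2,3):N a7@(3,1):N a8@(0,0):NE

8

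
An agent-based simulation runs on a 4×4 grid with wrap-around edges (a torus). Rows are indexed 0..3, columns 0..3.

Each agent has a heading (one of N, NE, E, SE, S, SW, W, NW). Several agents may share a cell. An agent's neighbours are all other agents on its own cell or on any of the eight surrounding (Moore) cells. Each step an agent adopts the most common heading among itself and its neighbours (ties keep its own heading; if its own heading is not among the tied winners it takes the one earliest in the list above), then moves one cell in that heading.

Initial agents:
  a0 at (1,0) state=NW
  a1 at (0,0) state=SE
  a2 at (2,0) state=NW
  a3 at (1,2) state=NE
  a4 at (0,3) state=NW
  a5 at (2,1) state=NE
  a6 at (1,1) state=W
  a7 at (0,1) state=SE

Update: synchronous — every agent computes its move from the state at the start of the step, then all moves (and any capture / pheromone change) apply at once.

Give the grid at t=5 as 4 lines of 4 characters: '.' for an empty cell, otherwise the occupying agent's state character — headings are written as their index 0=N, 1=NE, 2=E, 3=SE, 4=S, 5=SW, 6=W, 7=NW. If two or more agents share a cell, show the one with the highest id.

t=1: a0@(0,3):NW a1@(1,1):SE a2@(1,3):NW a3@(0,3):NE a4@(3,2):NW a5@(1,2):NE a6@(0,2):NE a7@(1,2):SE
t=2: a0@(3,2):NW a1@(2,2):SE a2@(0,0):NE a3@(3,0):NE a4@(2,1):NW a5@(0,3):NE a6@(3,3):NE a7@(0,3):NE
t=3: a0@(2,3):NE a1@(1,1):NW a2@(3,1):NE a3@(2,1):NE a4@(1,0):NW a5@(3,0):NE a6@(2,0):NE a7@(3,0):NE
t=4: a0@(1,0):NE a1@(0,0):NW a2@(2,2):NE a3@(1,2):NE a4@(0,1):NE a5@(2,1):NE a6@(1,1):NE a7@(2,1):NE
t=5: a0@(0,1):NE a1@(3,1):NE a2@(1,3):NE a3@(0,3):NE a4@(3,2):NE a5@(1,2):NE a6@(0,2):NE a7@(1,2):NE

.111
..11
....
.11.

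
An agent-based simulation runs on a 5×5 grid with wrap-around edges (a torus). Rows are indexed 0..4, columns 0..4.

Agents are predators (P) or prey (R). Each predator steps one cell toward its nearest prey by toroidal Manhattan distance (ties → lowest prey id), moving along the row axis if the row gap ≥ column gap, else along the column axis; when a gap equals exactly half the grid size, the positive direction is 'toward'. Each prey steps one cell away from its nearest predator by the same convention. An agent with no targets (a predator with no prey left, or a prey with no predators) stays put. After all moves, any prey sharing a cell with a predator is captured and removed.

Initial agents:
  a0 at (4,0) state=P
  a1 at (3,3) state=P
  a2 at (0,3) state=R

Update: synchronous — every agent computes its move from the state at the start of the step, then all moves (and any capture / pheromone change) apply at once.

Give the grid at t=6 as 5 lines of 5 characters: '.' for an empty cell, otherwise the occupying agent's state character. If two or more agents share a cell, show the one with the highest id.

.....
...R.
.....
.....
...PP

t=1: a0@(4,4):P a1@(4,3):P a2@(1,3):R
t=2: a0@(0,4):P a1@(0,3):P a2@(2,3):R
t=3: a0@(1,4):P a1@(1,3):P a2@(3,3):R
t=4: a0@(2,4):P a1@(2,3):P a2@(4,3):R
t=5: a0@(3,4):P a1@(3,3):P a2@(0,3):R
t=6: a0@(4,4):P a1@(4,3):P a2@(1,3):R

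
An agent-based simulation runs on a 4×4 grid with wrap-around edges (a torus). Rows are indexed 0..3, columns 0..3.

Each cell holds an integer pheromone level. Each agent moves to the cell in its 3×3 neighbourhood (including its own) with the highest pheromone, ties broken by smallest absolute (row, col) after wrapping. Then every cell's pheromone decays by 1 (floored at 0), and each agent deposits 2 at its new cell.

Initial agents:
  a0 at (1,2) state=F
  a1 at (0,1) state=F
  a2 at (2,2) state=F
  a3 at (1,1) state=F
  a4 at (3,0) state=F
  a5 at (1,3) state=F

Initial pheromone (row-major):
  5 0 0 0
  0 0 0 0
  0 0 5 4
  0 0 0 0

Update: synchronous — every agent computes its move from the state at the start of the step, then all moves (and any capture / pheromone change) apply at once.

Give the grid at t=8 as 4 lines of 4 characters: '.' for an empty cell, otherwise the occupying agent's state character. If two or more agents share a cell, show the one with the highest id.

F...
....
..F.
....

t=1: a0@(2,2) a1@(0,0) a2@(2,2) a3@(0,0) a4@(0,0) a5@(0,0) | pheromone: 12 0 0 0 / 0 0 0 0 / 0 0 8 3 / 0 0 0 0
t=2: a0@(2,2) a1@(0,0) a2@(2,2) a3@(0,0) a4@(0,0) a5@(0,0) | pheromone: 19 0 0 0 / 0 0 0 0 / 0 0 11 2 / 0 0 0 0
t=3: a0@(2,2) a1@(0,0) a2@(2,2) a3@(0,0) a4@(0,0) a5@(0,0) | pheromone: 26 0 0 0 / 0 0 0 0 / 0 0 14 1 / 0 0 0 0
t=4: a0@(2,2) a1@(0,0) a2@(2,2) a3@(0,0) a4@(0,0) a5@(0,0) | pheromone: 33 0 0 0 / 0 0 0 0 / 0 0 17 0 / 0 0 0 0
t=5: a0@(2,2) a1@(0,0) a2@(2,2) a3@(0,0) a4@(0,0) a5@(0,0) | pheromone: 40 0 0 0 / 0 0 0 0 / 0 0 20 0 / 0 0 0 0
t=6: a0@(2,2) a1@(0,0) a2@(2,2) a3@(0,0) a4@(0,0) a5@(0,0) | pheromone: 47 0 0 0 / 0 0 0 0 / 0 0 23 0 / 0 0 0 0
t=7: a0@(2,2) a1@(0,0) a2@(2,2) a3@(0,0) a4@(0,0) a5@(0,0) | pheromone: 54 0 0 0 / 0 0 0 0 / 0 0 26 0 / 0 0 0 0
t=8: a0@(2,2) a1@(0,0) a2@(2,2) a3@(0,0) a4@(0,0) a5@(0,0) | pheromone: 61 0 0 0 / 0 0 0 0 / 0 0 29 0 / 0 0 0 0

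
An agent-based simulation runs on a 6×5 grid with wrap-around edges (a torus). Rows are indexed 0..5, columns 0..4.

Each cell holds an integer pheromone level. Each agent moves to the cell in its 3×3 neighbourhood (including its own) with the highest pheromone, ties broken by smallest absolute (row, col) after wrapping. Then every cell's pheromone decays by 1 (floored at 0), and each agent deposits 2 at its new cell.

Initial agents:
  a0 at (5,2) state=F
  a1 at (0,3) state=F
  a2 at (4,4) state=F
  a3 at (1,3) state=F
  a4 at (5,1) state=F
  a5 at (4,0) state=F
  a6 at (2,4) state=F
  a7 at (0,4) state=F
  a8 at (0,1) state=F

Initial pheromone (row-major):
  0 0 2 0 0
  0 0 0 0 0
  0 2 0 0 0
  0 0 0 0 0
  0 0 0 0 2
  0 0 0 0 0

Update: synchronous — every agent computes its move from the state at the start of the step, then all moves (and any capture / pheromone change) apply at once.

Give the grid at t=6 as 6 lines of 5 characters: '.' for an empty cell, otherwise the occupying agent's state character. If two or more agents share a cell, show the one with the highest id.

t=1: a0@(0,2) a1@(0,2) a2@(4,4) a3@(0,2) a4@(0,2) a5@(4,4) a6@(1,0) a7@(0,0) a8@(0,2) | pheromone: 2 0 11 0 0 / 2 0 0 0 0 / 0 1 0 0 0 / 0 0 0 0 0 / 0 0 0 0 5 / 0 0 0 0 0
t=2: a0@(0,2) a1@(0,2) a2@(4,4) a3@(0,2) a4@(0,2) a5@(4,4) a6@(0,0) a7@(0,0) a8@(0,2) | pheromone: 5 0 20 0 0 / 1 0 0 0 0 / 0 0 0 0 0 / 0 0 0 0 0 / 0 0 0 0 8 / 0 0 0 0 0
t=3: a0@(0,2) a1@(0,2) a2@(4,4) a3@(0,2) a4@(0,2) a5@(4,4) a6@(0,0) a7@(0,0) a8@(0,2) | pheromone: 8 0 29 0 0 / 0 0 0 0 0 / 0 0 0 0 0 / 0 0 0 0 0 / 0 0 0 0 11 / 0 0 0 0 0
t=4: a0@(0,2) a1@(0,2) a2@(4,4) a3@(0,2) a4@(0,2) a5@(4,4) a6@(0,0) a7@(0,0) a8@(0,2) | pheromone: 11 0 38 0 0 / 0 0 0 0 0 / 0 0 0 0 0 / 0 0 0 0 0 / 0 0 0 0 14 / 0 0 0 0 0
t=5: a0@(0,2) a1@(0,2) a2@(4,4) a3@(0,2) a4@(0,2) a5@(4,4) a6@(0,0) a7@(0,0) a8@(0,2) | pheromone: 14 0 47 0 0 / 0 0 0 0 0 / 0 0 0 0 0 / 0 0 0 0 0 / 0 0 0 0 17 / 0 0 0 0 0
t=6: a0@(0,2) a1@(0,2) a2@(4,4) a3@(0,2) a4@(0,2) a5@(4,4) a6@(0,0) a7@(0,0) a8@(0,2) | pheromone: 17 0 56 0 0 / 0 0 0 0 0 / 0 0 0 0 0 / 0 0 0 0 0 / 0 0 0 0 20 / 0 0 0 0 0

F.F..
.....
.....
.....
....F
.....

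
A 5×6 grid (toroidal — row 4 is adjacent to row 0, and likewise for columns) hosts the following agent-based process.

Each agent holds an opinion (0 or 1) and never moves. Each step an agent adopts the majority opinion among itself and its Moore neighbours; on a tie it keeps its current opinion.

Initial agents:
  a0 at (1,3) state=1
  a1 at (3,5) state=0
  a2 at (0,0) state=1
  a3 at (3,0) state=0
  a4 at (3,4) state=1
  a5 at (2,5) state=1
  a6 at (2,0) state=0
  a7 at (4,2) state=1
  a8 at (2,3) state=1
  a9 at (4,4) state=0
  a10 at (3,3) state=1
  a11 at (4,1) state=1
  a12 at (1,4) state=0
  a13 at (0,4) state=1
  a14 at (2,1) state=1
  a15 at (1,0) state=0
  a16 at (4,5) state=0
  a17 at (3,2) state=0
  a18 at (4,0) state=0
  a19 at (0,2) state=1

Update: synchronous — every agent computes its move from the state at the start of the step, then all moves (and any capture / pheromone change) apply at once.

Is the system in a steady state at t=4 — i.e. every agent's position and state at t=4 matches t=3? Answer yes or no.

t=1: a0@(1,3):1 a1@(3,5):0 a2@(0,0):0 a3@(3,0):0 a4@(3,4):1 a5@(2,5):0 a6@(2,0):0 a7@(4,2):1 a8@(2,3):1 a9@(4,4):0 a10@(3,3):1 a11@(4,1):1 a12@(1,4):1 a13@(0,4):0 a14@(2,1):0 a15@(1,0):1 a16@(4,5):0 a17@(3,2):1 a18@(4,0):0 a19@(0,2):1
t=2: a0@(1,3):1 a1@(3,5):0 a2@(0,0):0 a3@(3,0):0 a4@(3,4):0 a5@(2,5):0 a6@(2,0):0 a7@(4,2):1 a8@(2,3):1 a9@(4,4):0 a10@(3,3):1 a11@(4,1):1 a12@(1,4):1 a13@(0,4):0 a14@(2,1):0 a15@(1,0):0 a16@(4,5):0 a17@(3,2):1 a18@(4,0):0 a19@(0,2):1
t=3: (unchanged — steady state)

yes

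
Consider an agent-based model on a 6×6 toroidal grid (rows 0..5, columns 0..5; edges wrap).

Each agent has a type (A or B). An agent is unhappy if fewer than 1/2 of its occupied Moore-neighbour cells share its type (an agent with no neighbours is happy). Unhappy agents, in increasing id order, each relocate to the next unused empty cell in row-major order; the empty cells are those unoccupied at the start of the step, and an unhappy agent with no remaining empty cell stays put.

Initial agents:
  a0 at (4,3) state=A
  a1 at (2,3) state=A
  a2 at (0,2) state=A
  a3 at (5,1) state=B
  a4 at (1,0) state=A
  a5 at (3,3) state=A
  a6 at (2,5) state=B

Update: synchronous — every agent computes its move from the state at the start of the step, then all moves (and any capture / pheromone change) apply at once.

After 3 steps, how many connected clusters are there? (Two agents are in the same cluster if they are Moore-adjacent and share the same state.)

t=1: a0@(4,3):A a1@(2,3):A a2@(0,0):A a3@(0,1):B a4@(0,3):A a5@(3,3):A a6@(0,4):B
t=2: a0@(4,3):A a1@(2,3):A a2@(0,2):A a3@(0,5):B a4@(1,0):A a5@(3,3):A a6@(1,1):B
t=3: a0@(4,3):A a1@(2,3):A a2@(0,0):A a3@(0,1):B a4@(0,3):A a5@(3,3):A a6@(0,4):B

5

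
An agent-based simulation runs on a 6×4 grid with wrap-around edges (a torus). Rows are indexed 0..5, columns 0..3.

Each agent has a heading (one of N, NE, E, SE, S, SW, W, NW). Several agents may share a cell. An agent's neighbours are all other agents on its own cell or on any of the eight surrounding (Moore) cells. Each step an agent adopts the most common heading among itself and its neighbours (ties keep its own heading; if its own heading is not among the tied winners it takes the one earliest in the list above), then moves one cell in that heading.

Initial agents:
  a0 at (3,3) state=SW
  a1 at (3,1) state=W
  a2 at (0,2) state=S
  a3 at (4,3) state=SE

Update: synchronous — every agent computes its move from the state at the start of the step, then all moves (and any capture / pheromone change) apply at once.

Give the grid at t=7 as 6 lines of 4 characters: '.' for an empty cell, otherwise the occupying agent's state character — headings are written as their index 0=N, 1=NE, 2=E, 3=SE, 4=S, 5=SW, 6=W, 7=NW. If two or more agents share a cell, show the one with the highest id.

t=1: a0@(4,2):SW a1@(3,0):W a2@(1,2):S a3@(5,0):SE
t=2: a0@(5,1):SW a1@(3,3):W a2@(2,2):S a3@(0,1):SE
t=3: a0@(0,0):SW a1@(3,2):W a2@(3,2):S a3@(1,2):SE
t=4: a0@(1,3):SW a1@(3,1):W a2@(4,2):S a3@(2,3):SE
t=5: a0@(2,2):SW a1@(3,0):W a2@(5,2):S a3@(3,0):SE
t=6: a0@(3,1):SW a1@(3,3):W a2@(0,2):S a3@(4,1):SE
t=7: a0@(4,0):SW a1@(3,2):W a2@(1,2):S a3@(5,2):SE

....
..4.
....
..6.
5...
..3.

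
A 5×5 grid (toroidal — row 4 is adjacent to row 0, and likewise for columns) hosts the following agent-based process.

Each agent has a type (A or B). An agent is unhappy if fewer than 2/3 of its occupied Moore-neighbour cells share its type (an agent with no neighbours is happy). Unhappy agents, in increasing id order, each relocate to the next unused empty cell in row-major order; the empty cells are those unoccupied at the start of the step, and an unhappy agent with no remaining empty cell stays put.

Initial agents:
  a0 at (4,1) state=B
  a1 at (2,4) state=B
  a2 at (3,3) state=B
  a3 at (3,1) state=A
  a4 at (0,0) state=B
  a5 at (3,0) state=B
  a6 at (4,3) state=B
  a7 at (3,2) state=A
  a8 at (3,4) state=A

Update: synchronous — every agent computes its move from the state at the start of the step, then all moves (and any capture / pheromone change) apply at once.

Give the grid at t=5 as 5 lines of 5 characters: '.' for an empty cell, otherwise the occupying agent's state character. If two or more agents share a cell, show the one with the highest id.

BBA.B
B.A.B
A...B
.....
.....

t=1: a0@(0,1):B a1@(2,4):B a2@(0,2):B a3@(0,3):A a4@(0,0):B a5@(0,4):B a6@(1,0):B a7@(1,1):A a8@(1,2):A
t=2: a0@(1,3):B a1@(2,4):B a2@(1,4):B a3@(2,0):A a4@(0,0):B a5@(0,4):B a6@(1,0):B a7@(2,1):A a8@(2,2):A
t=3: a0@(1,3):B a1@(2,4):B a2@(1,4):B a3@(0,1):A a4@(0,0):B a5@(0,4):B a6@(1,0):B a7@(2,1):A a8@(0,2):A
t=4: a0@(1,3):B a1@(2,4):B a2@(1,4):B a3@(0,3):A a4@(0,0):B a5@(0,4):B a6@(1,0):B a7@(1,1):A a8@(1,2):A
t=5: a0@(0,1):B a1@(2,4):B a2@(1,4):B a3@(0,2):A a4@(0,0):B a5@(0,4):B a6@(1,0):B a7@(2,0):A a8@(1,2):A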